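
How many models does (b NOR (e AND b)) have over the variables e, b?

Satisfying assignments: (0,0), (1,0)
Count: 2 out of 4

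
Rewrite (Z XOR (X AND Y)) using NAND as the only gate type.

((Z NAND (Z NAND ((X NAND Y) NAND (X NAND Y)))) NAND (((X NAND Y) NAND (X NAND Y)) NAND (Z NAND ((X NAND Y) NAND (X NAND Y)))))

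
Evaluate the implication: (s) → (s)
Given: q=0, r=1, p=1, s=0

Antecedent (s) = 0; consequent (s) = 0.
0 → 0 = 1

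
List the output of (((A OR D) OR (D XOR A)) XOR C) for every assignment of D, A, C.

D | A | C | Output
------------------
0 | 0 | 0 | 0
0 | 0 | 1 | 1
0 | 1 | 0 | 1
0 | 1 | 1 | 0
1 | 0 | 0 | 1
1 | 0 | 1 | 0
1 | 1 | 0 | 1
1 | 1 | 1 | 0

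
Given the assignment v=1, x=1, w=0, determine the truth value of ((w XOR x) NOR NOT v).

Substituting: ((0 XOR 1) NOR NOT 1)
= 0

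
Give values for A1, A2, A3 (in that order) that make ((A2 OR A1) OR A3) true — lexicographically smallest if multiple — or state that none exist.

A1=0, A2=0, A3=1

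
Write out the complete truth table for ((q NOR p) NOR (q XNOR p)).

q | p | Output
--------------
0 | 0 | 0
0 | 1 | 1
1 | 0 | 1
1 | 1 | 0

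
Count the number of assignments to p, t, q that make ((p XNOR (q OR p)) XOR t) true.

Satisfying assignments: (0,0,0), (0,1,1), (1,0,0), (1,0,1)
Count: 4 out of 8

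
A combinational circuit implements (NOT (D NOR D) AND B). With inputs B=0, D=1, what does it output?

Substituting: (NOT (1 NOR 1) AND 0)
= 0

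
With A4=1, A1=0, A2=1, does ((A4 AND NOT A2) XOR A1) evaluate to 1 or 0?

Substituting: ((1 AND NOT 1) XOR 0)
= 0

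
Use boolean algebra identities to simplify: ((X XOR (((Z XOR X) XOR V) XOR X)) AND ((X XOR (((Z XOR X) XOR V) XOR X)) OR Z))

By absorption (E AND (E OR v) = E) then XOR self-cancellation ((E XOR v) XOR v = E):
= ((Z XOR X) XOR V)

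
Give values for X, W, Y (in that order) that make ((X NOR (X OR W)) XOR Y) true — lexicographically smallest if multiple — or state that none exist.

X=0, W=0, Y=0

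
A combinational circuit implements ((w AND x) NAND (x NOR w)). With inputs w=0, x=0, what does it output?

Substituting: ((0 AND 0) NAND (0 NOR 0))
= 1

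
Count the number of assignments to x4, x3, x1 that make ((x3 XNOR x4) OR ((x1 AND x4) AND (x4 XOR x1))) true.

Satisfying assignments: (0,0,0), (0,0,1), (1,1,0), (1,1,1)
Count: 4 out of 8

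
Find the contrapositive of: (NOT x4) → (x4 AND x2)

Contrapositive: NOT (x4 AND x2) → x4
Note: A statement and its contrapositive are logically equivalent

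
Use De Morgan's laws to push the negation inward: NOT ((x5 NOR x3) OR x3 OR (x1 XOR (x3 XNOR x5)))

NOT (x5 NOR x3) AND NOT x3 AND NOT (x1 XOR (x3 XNOR x5))
De Morgan's: NOT(OR of terms) = AND of negations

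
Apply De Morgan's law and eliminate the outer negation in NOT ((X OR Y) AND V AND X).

NOT (X OR Y) OR NOT V OR NOT X
De Morgan's: NOT(AND of terms) = OR of negations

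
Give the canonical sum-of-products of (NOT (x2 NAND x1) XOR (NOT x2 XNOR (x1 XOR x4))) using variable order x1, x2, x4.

Σm(1, 2, 4, 6) = (NOT x1 AND NOT x2 AND x4) OR (NOT x1 AND x2 AND NOT x4) OR (x1 AND NOT x2 AND NOT x4) OR (x1 AND x2 AND NOT x4)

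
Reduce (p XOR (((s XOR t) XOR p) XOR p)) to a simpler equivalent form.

By XOR self-cancellation ((E XOR v) XOR v = E):
= ((s XOR t) XOR p)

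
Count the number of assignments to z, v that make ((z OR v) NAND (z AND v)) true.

Satisfying assignments: (0,0), (0,1), (1,0)
Count: 3 out of 4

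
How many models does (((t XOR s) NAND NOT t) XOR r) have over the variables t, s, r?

Satisfying assignments: (0,0,0), (0,1,1), (1,0,0), (1,1,0)
Count: 4 out of 8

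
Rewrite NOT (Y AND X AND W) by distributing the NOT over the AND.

NOT Y OR NOT X OR NOT W
De Morgan's: NOT(AND of terms) = OR of negations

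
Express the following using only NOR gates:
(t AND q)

((t NOR t) NOR (q NOR q))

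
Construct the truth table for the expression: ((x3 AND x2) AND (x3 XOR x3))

x3 | x2 | Output
----------------
0 | 0 | 0
0 | 1 | 0
1 | 0 | 0
1 | 1 | 0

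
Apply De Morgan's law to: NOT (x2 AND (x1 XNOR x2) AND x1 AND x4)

NOT x2 OR NOT (x1 XNOR x2) OR NOT x1 OR NOT x4
De Morgan's: NOT(AND of terms) = OR of negations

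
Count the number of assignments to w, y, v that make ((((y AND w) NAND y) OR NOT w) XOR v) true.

Satisfying assignments: (0,0,0), (0,1,0), (1,0,0), (1,1,1)
Count: 4 out of 8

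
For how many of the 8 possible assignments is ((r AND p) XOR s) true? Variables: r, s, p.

Satisfying assignments: (0,1,0), (0,1,1), (1,0,1), (1,1,0)
Count: 4 out of 8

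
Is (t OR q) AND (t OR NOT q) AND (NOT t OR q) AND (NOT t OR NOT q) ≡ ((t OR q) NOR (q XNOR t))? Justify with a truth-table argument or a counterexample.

Yes, they are equivalent — the two output columns agree on all 4 assignments:
t | q | Expression 1 | Expression 2
-----------------------------------
0 | 0 | 0 | 0
0 | 1 | 0 | 0
1 | 0 | 0 | 0
1 | 1 | 0 | 0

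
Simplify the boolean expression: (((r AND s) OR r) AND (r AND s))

By absorption (E AND (E OR v) = E):
= (r AND s)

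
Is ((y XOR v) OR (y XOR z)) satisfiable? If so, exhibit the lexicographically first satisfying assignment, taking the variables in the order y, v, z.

y=0, v=0, z=1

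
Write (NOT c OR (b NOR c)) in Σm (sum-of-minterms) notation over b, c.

Σm(0, 2) = (NOT b AND NOT c) OR (b AND NOT c)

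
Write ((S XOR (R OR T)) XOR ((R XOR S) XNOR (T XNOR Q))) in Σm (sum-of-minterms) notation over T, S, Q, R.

Σm(2, 3, 6, 7, 9, 10, 13, 14) = (NOT T AND NOT S AND Q AND NOT R) OR (NOT T AND NOT S AND Q AND R) OR (NOT T AND S AND Q AND NOT R) OR (NOT T AND S AND Q AND R) OR (T AND NOT S AND NOT Q AND R) OR (T AND NOT S AND Q AND NOT R) OR (T AND S AND NOT Q AND R) OR (T AND S AND Q AND NOT R)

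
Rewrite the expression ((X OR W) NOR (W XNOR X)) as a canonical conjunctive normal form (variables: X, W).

(X OR W) AND (X OR NOT W) AND (NOT X OR W) AND (NOT X OR NOT W)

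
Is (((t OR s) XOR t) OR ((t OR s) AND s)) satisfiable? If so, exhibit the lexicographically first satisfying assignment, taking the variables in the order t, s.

t=0, s=1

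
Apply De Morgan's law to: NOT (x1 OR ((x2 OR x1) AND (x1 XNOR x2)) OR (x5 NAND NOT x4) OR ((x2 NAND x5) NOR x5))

NOT x1 AND NOT ((x2 OR x1) AND (x1 XNOR x2)) AND NOT (x5 NAND NOT x4) AND NOT ((x2 NAND x5) NOR x5)
De Morgan's: NOT(OR of terms) = AND of negations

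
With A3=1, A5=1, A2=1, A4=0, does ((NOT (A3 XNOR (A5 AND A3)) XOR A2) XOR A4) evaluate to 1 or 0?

Substituting: ((NOT (1 XNOR (1 AND 1)) XOR 1) XOR 0)
= 1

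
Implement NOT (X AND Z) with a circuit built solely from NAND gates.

(((X NAND Z) NAND (X NAND Z)) NAND ((X NAND Z) NAND (X NAND Z)))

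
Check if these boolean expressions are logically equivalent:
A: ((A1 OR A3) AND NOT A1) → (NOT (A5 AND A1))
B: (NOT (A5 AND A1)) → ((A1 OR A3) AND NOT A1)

No, Converse is not equivalent to original (counterexample: A1=0, A5=0, A3=0)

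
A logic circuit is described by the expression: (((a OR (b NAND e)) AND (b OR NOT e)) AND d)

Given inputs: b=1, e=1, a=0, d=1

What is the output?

Substituting: (((0 OR (1 NAND 1)) AND (1 OR NOT 1)) AND 1)
= 0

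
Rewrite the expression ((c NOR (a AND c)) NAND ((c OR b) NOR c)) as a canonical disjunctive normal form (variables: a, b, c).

(NOT a AND NOT b AND c) OR (NOT a AND b AND NOT c) OR (NOT a AND b AND c) OR (a AND NOT b AND c) OR (a AND b AND NOT c) OR (a AND b AND c)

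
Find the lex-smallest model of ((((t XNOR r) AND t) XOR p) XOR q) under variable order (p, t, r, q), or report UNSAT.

p=0, t=0, r=0, q=1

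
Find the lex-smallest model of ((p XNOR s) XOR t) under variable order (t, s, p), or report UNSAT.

t=0, s=0, p=0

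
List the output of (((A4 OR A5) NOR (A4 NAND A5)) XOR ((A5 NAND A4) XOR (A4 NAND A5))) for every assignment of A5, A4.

A5 | A4 | Output
----------------
0 | 0 | 0
0 | 1 | 0
1 | 0 | 0
1 | 1 | 0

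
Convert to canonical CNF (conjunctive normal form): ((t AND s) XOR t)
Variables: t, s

(t OR s) AND (t OR NOT s) AND (NOT t OR NOT s)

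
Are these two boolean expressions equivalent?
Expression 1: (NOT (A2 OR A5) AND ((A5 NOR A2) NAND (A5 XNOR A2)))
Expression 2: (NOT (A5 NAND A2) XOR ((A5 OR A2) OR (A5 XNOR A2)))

No. Counterexample: with A5=0, A2=0, Expression 1 = 0 but Expression 2 = 1.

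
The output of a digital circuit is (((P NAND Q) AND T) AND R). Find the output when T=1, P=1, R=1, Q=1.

Substituting: (((1 NAND 1) AND 1) AND 1)
= 0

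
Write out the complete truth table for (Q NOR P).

P | Q | Output
--------------
0 | 0 | 1
0 | 1 | 0
1 | 0 | 0
1 | 1 | 0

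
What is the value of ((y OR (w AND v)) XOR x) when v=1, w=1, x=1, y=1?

Substituting: ((1 OR (1 AND 1)) XOR 1)
= 0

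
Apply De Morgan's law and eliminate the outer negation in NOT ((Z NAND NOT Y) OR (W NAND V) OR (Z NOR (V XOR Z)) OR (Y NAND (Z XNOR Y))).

NOT (Z NAND NOT Y) AND NOT (W NAND V) AND NOT (Z NOR (V XOR Z)) AND NOT (Y NAND (Z XNOR Y))
De Morgan's: NOT(OR of terms) = AND of negations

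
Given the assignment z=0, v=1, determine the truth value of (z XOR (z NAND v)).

Substituting: (0 XOR (0 NAND 1))
= 1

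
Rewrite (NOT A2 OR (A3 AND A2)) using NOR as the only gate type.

(((A2 NOR A2) NOR ((A3 NOR A3) NOR (A2 NOR A2))) NOR ((A2 NOR A2) NOR ((A3 NOR A3) NOR (A2 NOR A2))))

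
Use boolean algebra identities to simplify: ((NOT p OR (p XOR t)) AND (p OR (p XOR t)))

By distribution ((E OR v) AND (E OR NOT v) = E):
= (p XOR t)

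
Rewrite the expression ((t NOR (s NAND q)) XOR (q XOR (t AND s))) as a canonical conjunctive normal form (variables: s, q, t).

(s OR q OR t) AND (s OR q OR NOT t) AND (NOT s OR q OR t) AND (NOT s OR NOT q OR t) AND (NOT s OR NOT q OR NOT t)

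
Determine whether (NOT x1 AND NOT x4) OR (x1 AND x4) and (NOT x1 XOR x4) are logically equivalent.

Yes, they are equivalent — the two output columns agree on all 4 assignments:
x1 | x4 | Expression 1 | Expression 2
-------------------------------------
0 | 0 | 1 | 1
0 | 1 | 0 | 0
1 | 0 | 0 | 0
1 | 1 | 1 | 1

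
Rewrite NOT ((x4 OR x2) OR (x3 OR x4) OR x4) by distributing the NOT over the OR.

NOT (x4 OR x2) AND NOT (x3 OR x4) AND NOT x4
De Morgan's: NOT(OR of terms) = AND of negations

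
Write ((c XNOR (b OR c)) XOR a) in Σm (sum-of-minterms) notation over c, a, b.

Σm(0, 3, 4, 5) = (NOT c AND NOT a AND NOT b) OR (NOT c AND a AND b) OR (c AND NOT a AND NOT b) OR (c AND NOT a AND b)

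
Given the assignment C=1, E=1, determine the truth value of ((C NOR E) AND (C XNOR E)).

Substituting: ((1 NOR 1) AND (1 XNOR 1))
= 0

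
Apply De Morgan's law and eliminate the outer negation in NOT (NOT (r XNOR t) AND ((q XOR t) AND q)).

(r XNOR t) OR NOT ((q XOR t) AND q)
De Morgan's: NOT(AND of terms) = OR of negations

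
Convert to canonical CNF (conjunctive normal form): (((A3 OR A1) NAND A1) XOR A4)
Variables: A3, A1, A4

(A3 OR A1 OR NOT A4) AND (A3 OR NOT A1 OR A4) AND (NOT A3 OR A1 OR NOT A4) AND (NOT A3 OR NOT A1 OR A4)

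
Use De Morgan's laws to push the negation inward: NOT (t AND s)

NOT t OR NOT s
De Morgan's: NOT(AND of terms) = OR of negations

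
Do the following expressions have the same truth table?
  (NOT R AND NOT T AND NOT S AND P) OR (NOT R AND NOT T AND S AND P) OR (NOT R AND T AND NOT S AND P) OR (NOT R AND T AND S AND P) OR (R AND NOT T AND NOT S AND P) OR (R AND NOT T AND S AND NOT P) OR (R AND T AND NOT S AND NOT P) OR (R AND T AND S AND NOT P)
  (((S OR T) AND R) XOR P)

Yes, they are equivalent — the two output columns agree on all 16 assignments:
R | T | S | P | Expression 1 | Expression 2
-------------------------------------------
0 | 0 | 0 | 0 | 0 | 0
0 | 0 | 0 | 1 | 1 | 1
0 | 0 | 1 | 0 | 0 | 0
0 | 0 | 1 | 1 | 1 | 1
0 | 1 | 0 | 0 | 0 | 0
0 | 1 | 0 | 1 | 1 | 1
0 | 1 | 1 | 0 | 0 | 0
0 | 1 | 1 | 1 | 1 | 1
1 | 0 | 0 | 0 | 0 | 0
1 | 0 | 0 | 1 | 1 | 1
1 | 0 | 1 | 0 | 1 | 1
1 | 0 | 1 | 1 | 0 | 0
1 | 1 | 0 | 0 | 1 | 1
1 | 1 | 0 | 1 | 0 | 0
1 | 1 | 1 | 0 | 1 | 1
1 | 1 | 1 | 1 | 0 | 0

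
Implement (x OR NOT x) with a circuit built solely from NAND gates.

((x NAND x) NAND ((x NAND x) NAND (x NAND x)))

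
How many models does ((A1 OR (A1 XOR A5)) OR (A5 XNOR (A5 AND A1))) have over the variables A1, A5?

Satisfying assignments: (0,0), (0,1), (1,0), (1,1)
Count: 4 out of 4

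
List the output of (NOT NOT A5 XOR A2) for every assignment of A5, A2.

A5 | A2 | Output
----------------
0 | 0 | 0
0 | 1 | 1
1 | 0 | 1
1 | 1 | 0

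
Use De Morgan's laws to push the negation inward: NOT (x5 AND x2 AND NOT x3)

NOT x5 OR NOT x2 OR x3
De Morgan's: NOT(AND of terms) = OR of negations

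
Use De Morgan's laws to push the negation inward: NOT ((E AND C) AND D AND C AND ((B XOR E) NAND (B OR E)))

NOT (E AND C) OR NOT D OR NOT C OR NOT ((B XOR E) NAND (B OR E))
De Morgan's: NOT(AND of terms) = OR of negations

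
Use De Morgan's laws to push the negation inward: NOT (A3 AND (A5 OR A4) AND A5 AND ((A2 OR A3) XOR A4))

NOT A3 OR NOT (A5 OR A4) OR NOT A5 OR NOT ((A2 OR A3) XOR A4)
De Morgan's: NOT(AND of terms) = OR of negations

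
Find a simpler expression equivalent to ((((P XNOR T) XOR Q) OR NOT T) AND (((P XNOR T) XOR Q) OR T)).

By distribution ((E OR v) AND (E OR NOT v) = E):
= ((P XNOR T) XOR Q)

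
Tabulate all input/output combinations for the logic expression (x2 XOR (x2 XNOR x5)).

x5 | x2 | Output
----------------
0 | 0 | 1
0 | 1 | 1
1 | 0 | 0
1 | 1 | 0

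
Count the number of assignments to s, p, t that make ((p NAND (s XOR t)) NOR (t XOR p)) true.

Satisfying assignments: (0,1,1)
Count: 1 out of 8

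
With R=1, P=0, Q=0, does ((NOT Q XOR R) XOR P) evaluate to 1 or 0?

Substituting: ((NOT 0 XOR 1) XOR 0)
= 0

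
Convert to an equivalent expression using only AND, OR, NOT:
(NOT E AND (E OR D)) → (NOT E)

NOT (NOT E AND (E OR D)) OR (NOT E)
(Implication elimination: A → B = NOT A OR B)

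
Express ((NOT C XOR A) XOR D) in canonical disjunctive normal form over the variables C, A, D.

(NOT C AND NOT A AND NOT D) OR (NOT C AND A AND D) OR (C AND NOT A AND D) OR (C AND A AND NOT D)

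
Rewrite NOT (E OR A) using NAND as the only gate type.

(((E NAND E) NAND (A NAND A)) NAND ((E NAND E) NAND (A NAND A)))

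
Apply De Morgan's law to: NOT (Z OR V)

NOT Z AND NOT V
De Morgan's: NOT(OR of terms) = AND of negations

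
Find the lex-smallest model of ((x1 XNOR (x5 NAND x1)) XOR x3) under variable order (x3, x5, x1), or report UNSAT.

x3=0, x5=0, x1=1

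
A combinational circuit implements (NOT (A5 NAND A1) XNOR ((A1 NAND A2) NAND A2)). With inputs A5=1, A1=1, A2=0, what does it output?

Substituting: (NOT (1 NAND 1) XNOR ((1 NAND 0) NAND 0))
= 1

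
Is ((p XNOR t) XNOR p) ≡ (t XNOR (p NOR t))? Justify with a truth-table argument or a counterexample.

No. Counterexample: with p=0, t=1, Expression 1 = 1 but Expression 2 = 0.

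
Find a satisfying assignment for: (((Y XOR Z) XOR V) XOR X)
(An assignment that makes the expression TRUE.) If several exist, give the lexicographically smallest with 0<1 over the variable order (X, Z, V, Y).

X=0, Z=0, V=0, Y=1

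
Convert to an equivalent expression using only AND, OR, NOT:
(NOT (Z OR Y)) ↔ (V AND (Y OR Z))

((NOT (Z OR Y)) AND (V AND (Y OR Z))) OR ((Z OR Y) AND NOT (V AND (Y OR Z)))
(Biconditional = both true or both false)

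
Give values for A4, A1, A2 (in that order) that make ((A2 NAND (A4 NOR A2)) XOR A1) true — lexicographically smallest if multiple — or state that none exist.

A4=0, A1=0, A2=0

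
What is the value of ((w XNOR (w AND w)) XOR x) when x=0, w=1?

Substituting: ((1 XNOR (1 AND 1)) XOR 0)
= 1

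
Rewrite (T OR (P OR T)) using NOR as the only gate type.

((T NOR ((P NOR T) NOR (P NOR T))) NOR (T NOR ((P NOR T) NOR (P NOR T))))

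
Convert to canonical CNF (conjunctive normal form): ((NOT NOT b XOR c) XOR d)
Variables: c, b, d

(c OR b OR d) AND (c OR NOT b OR NOT d) AND (NOT c OR b OR NOT d) AND (NOT c OR NOT b OR d)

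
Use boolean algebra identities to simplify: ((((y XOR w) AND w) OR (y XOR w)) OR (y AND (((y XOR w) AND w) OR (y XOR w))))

By absorption (E OR (E AND v) = E) then absorption (E OR (E AND v) = E):
= (y XOR w)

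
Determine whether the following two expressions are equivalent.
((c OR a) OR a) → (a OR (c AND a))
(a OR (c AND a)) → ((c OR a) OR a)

No, Converse is not equivalent to original (counterexample: a=0, c=1)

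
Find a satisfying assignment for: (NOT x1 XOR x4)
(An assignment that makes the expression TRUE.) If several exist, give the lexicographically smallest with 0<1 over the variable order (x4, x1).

x4=0, x1=0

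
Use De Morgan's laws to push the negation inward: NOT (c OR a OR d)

NOT c AND NOT a AND NOT d
De Morgan's: NOT(OR of terms) = AND of negations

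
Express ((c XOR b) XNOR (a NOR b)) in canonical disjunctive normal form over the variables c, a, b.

(NOT c AND a AND NOT b) OR (c AND NOT a AND NOT b) OR (c AND NOT a AND b) OR (c AND a AND b)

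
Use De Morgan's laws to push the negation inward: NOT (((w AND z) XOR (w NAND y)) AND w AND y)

NOT ((w AND z) XOR (w NAND y)) OR NOT w OR NOT y
De Morgan's: NOT(AND of terms) = OR of negations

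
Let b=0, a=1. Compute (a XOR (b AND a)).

Substituting: (1 XOR (0 AND 1))
= 1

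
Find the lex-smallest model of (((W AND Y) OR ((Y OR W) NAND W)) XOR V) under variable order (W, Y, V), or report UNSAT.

W=0, Y=0, V=0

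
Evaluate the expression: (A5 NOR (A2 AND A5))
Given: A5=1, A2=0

Substituting: (1 NOR (0 AND 1))
= 0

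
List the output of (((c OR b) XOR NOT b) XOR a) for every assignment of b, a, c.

b | a | c | Output
------------------
0 | 0 | 0 | 1
0 | 0 | 1 | 0
0 | 1 | 0 | 0
0 | 1 | 1 | 1
1 | 0 | 0 | 1
1 | 0 | 1 | 1
1 | 1 | 0 | 0
1 | 1 | 1 | 0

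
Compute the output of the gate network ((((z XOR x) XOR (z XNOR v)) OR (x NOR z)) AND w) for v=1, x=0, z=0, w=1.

Substituting: ((((0 XOR 0) XOR (0 XNOR 1)) OR (0 NOR 0)) AND 1)
= 1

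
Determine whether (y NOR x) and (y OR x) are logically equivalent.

No. Counterexample: with y=0, x=0, Expression 1 = 1 but Expression 2 = 0.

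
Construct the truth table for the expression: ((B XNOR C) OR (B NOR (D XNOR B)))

D | C | B | Output
------------------
0 | 0 | 0 | 1
0 | 0 | 1 | 0
0 | 1 | 0 | 0
0 | 1 | 1 | 1
1 | 0 | 0 | 1
1 | 0 | 1 | 0
1 | 1 | 0 | 1
1 | 1 | 1 | 1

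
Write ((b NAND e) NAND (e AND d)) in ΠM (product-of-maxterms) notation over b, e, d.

ΠM(3) = (b OR NOT e OR NOT d)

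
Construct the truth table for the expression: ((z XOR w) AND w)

w | z | Output
--------------
0 | 0 | 0
0 | 1 | 0
1 | 0 | 1
1 | 1 | 0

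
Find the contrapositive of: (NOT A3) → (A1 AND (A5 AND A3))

Contrapositive: NOT (A1 AND (A5 AND A3)) → A3
Note: A statement and its contrapositive are logically equivalent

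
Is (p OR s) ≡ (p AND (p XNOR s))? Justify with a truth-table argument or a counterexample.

No. Counterexample: with s=0, p=1, Expression 1 = 1 but Expression 2 = 0.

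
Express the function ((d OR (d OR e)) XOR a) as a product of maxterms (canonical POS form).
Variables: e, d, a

ΠM(0, 3, 5, 7) = (e OR d OR a) AND (e OR NOT d OR NOT a) AND (NOT e OR d OR NOT a) AND (NOT e OR NOT d OR NOT a)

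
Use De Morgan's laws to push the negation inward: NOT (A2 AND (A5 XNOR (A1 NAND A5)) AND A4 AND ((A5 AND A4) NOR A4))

NOT A2 OR NOT (A5 XNOR (A1 NAND A5)) OR NOT A4 OR NOT ((A5 AND A4) NOR A4)
De Morgan's: NOT(AND of terms) = OR of negations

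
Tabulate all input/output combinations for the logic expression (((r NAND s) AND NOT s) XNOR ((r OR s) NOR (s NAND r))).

s | r | Output
--------------
0 | 0 | 0
0 | 1 | 0
1 | 0 | 1
1 | 1 | 1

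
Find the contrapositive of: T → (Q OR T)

Contrapositive: NOT (Q OR T) → NOT T
Note: A statement and its contrapositive are logically equivalent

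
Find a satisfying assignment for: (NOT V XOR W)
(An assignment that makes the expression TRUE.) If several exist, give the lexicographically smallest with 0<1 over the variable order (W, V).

W=0, V=0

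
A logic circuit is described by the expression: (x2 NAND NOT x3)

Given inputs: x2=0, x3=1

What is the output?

Substituting: (0 NAND NOT 1)
= 1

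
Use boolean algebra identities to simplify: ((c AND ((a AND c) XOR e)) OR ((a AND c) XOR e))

By absorption (E OR (E AND v) = E):
= ((a AND c) XOR e)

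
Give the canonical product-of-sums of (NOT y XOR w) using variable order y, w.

ΠM(1, 2) = (y OR NOT w) AND (NOT y OR w)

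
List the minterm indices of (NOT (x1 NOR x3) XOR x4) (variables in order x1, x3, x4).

Σm(1, 2, 4, 6) = (NOT x1 AND NOT x3 AND x4) OR (NOT x1 AND x3 AND NOT x4) OR (x1 AND NOT x3 AND NOT x4) OR (x1 AND x3 AND NOT x4)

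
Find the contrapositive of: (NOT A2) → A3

Contrapositive: NOT A3 → A2
Note: A statement and its contrapositive are logically equivalent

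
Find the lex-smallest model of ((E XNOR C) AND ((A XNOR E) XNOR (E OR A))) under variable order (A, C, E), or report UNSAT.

A=1, C=1, E=1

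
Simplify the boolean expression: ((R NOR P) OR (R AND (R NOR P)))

By absorption (E OR (E AND v) = E):
= (R NOR P)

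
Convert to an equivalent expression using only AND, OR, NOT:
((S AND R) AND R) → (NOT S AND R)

NOT ((S AND R) AND R) OR (NOT S AND R)
(Implication elimination: A → B = NOT A OR B)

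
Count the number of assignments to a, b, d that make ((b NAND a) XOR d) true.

Satisfying assignments: (0,0,0), (0,1,0), (1,0,0), (1,1,1)
Count: 4 out of 8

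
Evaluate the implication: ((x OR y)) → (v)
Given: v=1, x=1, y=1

Antecedent ((x OR y)) = 1; consequent (v) = 1.
1 → 1 = 1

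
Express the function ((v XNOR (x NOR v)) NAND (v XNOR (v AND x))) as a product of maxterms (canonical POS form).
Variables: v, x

ΠM(1) = (v OR NOT x)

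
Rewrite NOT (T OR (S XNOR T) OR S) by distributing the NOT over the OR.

NOT T AND NOT (S XNOR T) AND NOT S
De Morgan's: NOT(OR of terms) = AND of negations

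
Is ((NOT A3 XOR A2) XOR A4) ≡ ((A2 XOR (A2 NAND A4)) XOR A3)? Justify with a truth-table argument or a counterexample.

No. Counterexample: with A2=0, A4=1, A3=0, Expression 1 = 0 but Expression 2 = 1.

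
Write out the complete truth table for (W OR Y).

Y | W | Output
--------------
0 | 0 | 0
0 | 1 | 1
1 | 0 | 1
1 | 1 | 1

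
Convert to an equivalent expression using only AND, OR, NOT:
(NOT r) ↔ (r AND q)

((NOT r) AND (r AND q)) OR (r AND NOT (r AND q))
(Biconditional = both true or both false)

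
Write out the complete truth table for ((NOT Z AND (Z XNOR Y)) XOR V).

V | Y | Z | Output
------------------
0 | 0 | 0 | 1
0 | 0 | 1 | 0
0 | 1 | 0 | 0
0 | 1 | 1 | 0
1 | 0 | 0 | 0
1 | 0 | 1 | 1
1 | 1 | 0 | 1
1 | 1 | 1 | 1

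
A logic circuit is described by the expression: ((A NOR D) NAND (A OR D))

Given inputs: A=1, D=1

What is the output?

Substituting: ((1 NOR 1) NAND (1 OR 1))
= 1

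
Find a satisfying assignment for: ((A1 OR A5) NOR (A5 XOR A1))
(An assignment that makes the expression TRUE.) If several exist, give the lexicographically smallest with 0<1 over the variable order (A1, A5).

A1=0, A5=0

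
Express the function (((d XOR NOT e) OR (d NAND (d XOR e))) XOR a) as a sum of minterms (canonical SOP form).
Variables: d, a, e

Σm(0, 1, 5, 6) = (NOT d AND NOT a AND NOT e) OR (NOT d AND NOT a AND e) OR (d AND NOT a AND e) OR (d AND a AND NOT e)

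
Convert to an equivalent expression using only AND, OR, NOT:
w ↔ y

(w AND y) OR (NOT w AND NOT y)
(Biconditional = both true or both false)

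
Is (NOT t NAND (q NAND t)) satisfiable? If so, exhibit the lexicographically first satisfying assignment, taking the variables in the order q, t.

q=0, t=1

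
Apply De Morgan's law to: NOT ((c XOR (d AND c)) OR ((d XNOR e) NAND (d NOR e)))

NOT (c XOR (d AND c)) AND NOT ((d XNOR e) NAND (d NOR e))
De Morgan's: NOT(OR of terms) = AND of negations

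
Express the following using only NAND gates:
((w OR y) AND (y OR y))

((((w NAND w) NAND (y NAND y)) NAND ((y NAND y) NAND (y NAND y))) NAND (((w NAND w) NAND (y NAND y)) NAND ((y NAND y) NAND (y NAND y))))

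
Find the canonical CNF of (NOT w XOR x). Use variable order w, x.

(w OR NOT x) AND (NOT w OR x)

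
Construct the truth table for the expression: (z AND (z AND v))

z | v | Output
--------------
0 | 0 | 0
0 | 1 | 0
1 | 0 | 0
1 | 1 | 1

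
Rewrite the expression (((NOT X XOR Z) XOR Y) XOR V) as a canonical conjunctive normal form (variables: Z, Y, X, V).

(Z OR Y OR X OR NOT V) AND (Z OR Y OR NOT X OR V) AND (Z OR NOT Y OR X OR V) AND (Z OR NOT Y OR NOT X OR NOT V) AND (NOT Z OR Y OR X OR V) AND (NOT Z OR Y OR NOT X OR NOT V) AND (NOT Z OR NOT Y OR X OR NOT V) AND (NOT Z OR NOT Y OR NOT X OR V)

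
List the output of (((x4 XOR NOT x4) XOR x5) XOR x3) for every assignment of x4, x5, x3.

x4 | x5 | x3 | Output
---------------------
0 | 0 | 0 | 1
0 | 0 | 1 | 0
0 | 1 | 0 | 0
0 | 1 | 1 | 1
1 | 0 | 0 | 1
1 | 0 | 1 | 0
1 | 1 | 0 | 0
1 | 1 | 1 | 1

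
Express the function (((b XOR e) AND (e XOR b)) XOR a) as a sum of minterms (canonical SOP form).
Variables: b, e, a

Σm(1, 2, 4, 7) = (NOT b AND NOT e AND a) OR (NOT b AND e AND NOT a) OR (b AND NOT e AND NOT a) OR (b AND e AND a)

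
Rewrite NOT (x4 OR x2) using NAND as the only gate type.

(((x4 NAND x4) NAND (x2 NAND x2)) NAND ((x4 NAND x4) NAND (x2 NAND x2)))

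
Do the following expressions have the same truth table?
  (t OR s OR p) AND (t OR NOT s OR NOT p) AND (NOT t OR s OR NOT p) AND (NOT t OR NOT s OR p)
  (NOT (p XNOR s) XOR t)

Yes, they are equivalent — the two output columns agree on all 8 assignments:
t | s | p | Expression 1 | Expression 2
---------------------------------------
0 | 0 | 0 | 0 | 0
0 | 0 | 1 | 1 | 1
0 | 1 | 0 | 1 | 1
0 | 1 | 1 | 0 | 0
1 | 0 | 0 | 1 | 1
1 | 0 | 1 | 0 | 0
1 | 1 | 0 | 0 | 0
1 | 1 | 1 | 1 | 1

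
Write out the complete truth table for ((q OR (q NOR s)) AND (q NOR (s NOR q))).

s | q | Output
--------------
0 | 0 | 0
0 | 1 | 0
1 | 0 | 0
1 | 1 | 0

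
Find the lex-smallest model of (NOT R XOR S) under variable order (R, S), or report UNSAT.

R=0, S=0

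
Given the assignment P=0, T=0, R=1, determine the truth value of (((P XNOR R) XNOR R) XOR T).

Substituting: (((0 XNOR 1) XNOR 1) XOR 0)
= 0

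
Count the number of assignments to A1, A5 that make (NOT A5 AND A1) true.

Satisfying assignments: (1,0)
Count: 1 out of 4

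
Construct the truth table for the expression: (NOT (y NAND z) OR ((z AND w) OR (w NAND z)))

y | z | w | Output
------------------
0 | 0 | 0 | 1
0 | 0 | 1 | 1
0 | 1 | 0 | 1
0 | 1 | 1 | 1
1 | 0 | 0 | 1
1 | 0 | 1 | 1
1 | 1 | 0 | 1
1 | 1 | 1 | 1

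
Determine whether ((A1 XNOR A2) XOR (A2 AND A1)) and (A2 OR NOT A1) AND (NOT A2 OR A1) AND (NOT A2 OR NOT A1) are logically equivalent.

Yes, they are equivalent — the two output columns agree on all 4 assignments:
A2 | A1 | Expression 1 | Expression 2
-------------------------------------
0 | 0 | 1 | 1
0 | 1 | 0 | 0
1 | 0 | 0 | 0
1 | 1 | 0 | 0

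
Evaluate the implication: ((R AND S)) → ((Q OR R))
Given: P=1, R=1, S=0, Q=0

Antecedent ((R AND S)) = 0; consequent ((Q OR R)) = 1.
0 → 1 = 1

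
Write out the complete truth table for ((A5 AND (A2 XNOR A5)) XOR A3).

A2 | A5 | A3 | Output
---------------------
0 | 0 | 0 | 0
0 | 0 | 1 | 1
0 | 1 | 0 | 0
0 | 1 | 1 | 1
1 | 0 | 0 | 0
1 | 0 | 1 | 1
1 | 1 | 0 | 1
1 | 1 | 1 | 0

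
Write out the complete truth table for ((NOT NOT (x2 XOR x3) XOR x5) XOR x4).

x5 | x4 | x2 | x3 | Output
--------------------------
0 | 0 | 0 | 0 | 0
0 | 0 | 0 | 1 | 1
0 | 0 | 1 | 0 | 1
0 | 0 | 1 | 1 | 0
0 | 1 | 0 | 0 | 1
0 | 1 | 0 | 1 | 0
0 | 1 | 1 | 0 | 0
0 | 1 | 1 | 1 | 1
1 | 0 | 0 | 0 | 1
1 | 0 | 0 | 1 | 0
1 | 0 | 1 | 0 | 0
1 | 0 | 1 | 1 | 1
1 | 1 | 0 | 0 | 0
1 | 1 | 0 | 1 | 1
1 | 1 | 1 | 0 | 1
1 | 1 | 1 | 1 | 0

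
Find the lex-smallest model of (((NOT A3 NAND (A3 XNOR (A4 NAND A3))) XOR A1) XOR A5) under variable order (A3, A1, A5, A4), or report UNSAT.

A3=0, A1=0, A5=0, A4=0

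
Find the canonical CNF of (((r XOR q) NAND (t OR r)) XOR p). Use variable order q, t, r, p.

(q OR t OR r OR NOT p) AND (q OR t OR NOT r OR p) AND (q OR NOT t OR r OR NOT p) AND (q OR NOT t OR NOT r OR p) AND (NOT q OR t OR r OR NOT p) AND (NOT q OR t OR NOT r OR NOT p) AND (NOT q OR NOT t OR r OR p) AND (NOT q OR NOT t OR NOT r OR NOT p)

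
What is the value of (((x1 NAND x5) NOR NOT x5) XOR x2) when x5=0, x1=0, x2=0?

Substituting: (((0 NAND 0) NOR NOT 0) XOR 0)
= 0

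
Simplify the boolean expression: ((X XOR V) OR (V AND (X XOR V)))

By absorption (E OR (E AND v) = E):
= (X XOR V)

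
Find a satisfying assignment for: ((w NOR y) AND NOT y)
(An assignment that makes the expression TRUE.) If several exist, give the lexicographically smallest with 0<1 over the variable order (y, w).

y=0, w=0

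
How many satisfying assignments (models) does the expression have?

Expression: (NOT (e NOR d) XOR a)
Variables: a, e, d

Satisfying assignments: (0,0,1), (0,1,0), (0,1,1), (1,0,0)
Count: 4 out of 8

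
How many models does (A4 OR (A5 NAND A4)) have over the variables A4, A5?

Satisfying assignments: (0,0), (0,1), (1,0), (1,1)
Count: 4 out of 4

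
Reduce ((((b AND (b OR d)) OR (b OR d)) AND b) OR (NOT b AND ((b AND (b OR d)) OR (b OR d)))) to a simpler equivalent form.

By distribution ((E AND v) OR (E AND NOT v) = E) then absorption (E OR (E AND v) = E):
= (b OR d)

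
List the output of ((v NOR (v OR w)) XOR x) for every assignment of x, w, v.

x | w | v | Output
------------------
0 | 0 | 0 | 1
0 | 0 | 1 | 0
0 | 1 | 0 | 0
0 | 1 | 1 | 0
1 | 0 | 0 | 0
1 | 0 | 1 | 1
1 | 1 | 0 | 1
1 | 1 | 1 | 1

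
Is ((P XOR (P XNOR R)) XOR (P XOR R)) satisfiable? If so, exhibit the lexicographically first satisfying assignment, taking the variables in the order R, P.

R=0, P=0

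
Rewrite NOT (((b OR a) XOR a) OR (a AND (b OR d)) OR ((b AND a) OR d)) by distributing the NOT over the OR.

NOT ((b OR a) XOR a) AND NOT (a AND (b OR d)) AND NOT ((b AND a) OR d)
De Morgan's: NOT(OR of terms) = AND of negations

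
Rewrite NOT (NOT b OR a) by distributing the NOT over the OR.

b AND NOT a
De Morgan's: NOT(OR of terms) = AND of negations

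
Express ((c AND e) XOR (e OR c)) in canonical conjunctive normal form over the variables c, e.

(c OR e) AND (NOT c OR NOT e)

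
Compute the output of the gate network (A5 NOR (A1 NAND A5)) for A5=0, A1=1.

Substituting: (0 NOR (1 NAND 0))
= 0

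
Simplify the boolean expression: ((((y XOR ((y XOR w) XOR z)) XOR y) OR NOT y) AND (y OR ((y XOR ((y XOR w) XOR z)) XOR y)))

By distribution ((E OR v) AND (E OR NOT v) = E) then XOR self-cancellation ((E XOR v) XOR v = E):
= ((y XOR w) XOR z)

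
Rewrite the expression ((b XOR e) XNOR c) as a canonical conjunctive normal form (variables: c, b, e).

(c OR b OR NOT e) AND (c OR NOT b OR e) AND (NOT c OR b OR e) AND (NOT c OR NOT b OR NOT e)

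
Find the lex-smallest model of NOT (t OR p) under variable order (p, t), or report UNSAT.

p=0, t=0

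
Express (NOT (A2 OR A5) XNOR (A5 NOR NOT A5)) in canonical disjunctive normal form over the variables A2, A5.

(NOT A2 AND A5) OR (A2 AND NOT A5) OR (A2 AND A5)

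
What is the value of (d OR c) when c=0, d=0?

Substituting: (0 OR 0)
= 0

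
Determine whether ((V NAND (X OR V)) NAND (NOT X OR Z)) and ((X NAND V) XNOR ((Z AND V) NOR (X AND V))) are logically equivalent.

No. Counterexample: with V=0, Z=0, X=0, Expression 1 = 0 but Expression 2 = 1.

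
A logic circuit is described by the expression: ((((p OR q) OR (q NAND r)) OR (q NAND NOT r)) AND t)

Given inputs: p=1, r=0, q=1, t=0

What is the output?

Substituting: ((((1 OR 1) OR (1 NAND 0)) OR (1 NAND NOT 0)) AND 0)
= 0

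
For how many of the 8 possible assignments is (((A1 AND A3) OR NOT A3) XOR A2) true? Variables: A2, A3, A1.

Satisfying assignments: (0,0,0), (0,0,1), (0,1,1), (1,1,0)
Count: 4 out of 8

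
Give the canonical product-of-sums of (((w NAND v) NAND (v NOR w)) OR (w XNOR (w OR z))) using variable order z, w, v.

ΠM(4) = (NOT z OR w OR v)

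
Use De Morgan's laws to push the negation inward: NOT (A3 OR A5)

NOT A3 AND NOT A5
De Morgan's: NOT(OR of terms) = AND of negations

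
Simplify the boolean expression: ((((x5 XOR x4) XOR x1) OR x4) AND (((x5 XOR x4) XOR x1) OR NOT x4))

By distribution ((E OR v) AND (E OR NOT v) = E):
= ((x5 XOR x4) XOR x1)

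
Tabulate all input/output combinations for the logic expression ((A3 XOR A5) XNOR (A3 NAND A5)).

A5 | A3 | Output
----------------
0 | 0 | 0
0 | 1 | 1
1 | 0 | 1
1 | 1 | 1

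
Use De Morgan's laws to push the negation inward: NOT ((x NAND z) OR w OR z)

NOT (x NAND z) AND NOT w AND NOT z
De Morgan's: NOT(OR of terms) = AND of negations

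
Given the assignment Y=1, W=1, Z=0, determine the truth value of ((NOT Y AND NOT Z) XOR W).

Substituting: ((NOT 1 AND NOT 0) XOR 1)
= 1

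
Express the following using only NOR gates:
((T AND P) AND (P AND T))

((((T NOR T) NOR (P NOR P)) NOR ((T NOR T) NOR (P NOR P))) NOR (((P NOR P) NOR (T NOR T)) NOR ((P NOR P) NOR (T NOR T))))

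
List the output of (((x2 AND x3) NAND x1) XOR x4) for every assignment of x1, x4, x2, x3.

x1 | x4 | x2 | x3 | Output
--------------------------
0 | 0 | 0 | 0 | 1
0 | 0 | 0 | 1 | 1
0 | 0 | 1 | 0 | 1
0 | 0 | 1 | 1 | 1
0 | 1 | 0 | 0 | 0
0 | 1 | 0 | 1 | 0
0 | 1 | 1 | 0 | 0
0 | 1 | 1 | 1 | 0
1 | 0 | 0 | 0 | 1
1 | 0 | 0 | 1 | 1
1 | 0 | 1 | 0 | 1
1 | 0 | 1 | 1 | 0
1 | 1 | 0 | 0 | 0
1 | 1 | 0 | 1 | 0
1 | 1 | 1 | 0 | 0
1 | 1 | 1 | 1 | 1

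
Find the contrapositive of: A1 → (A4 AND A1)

Contrapositive: NOT (A4 AND A1) → NOT A1
Note: A statement and its contrapositive are logically equivalent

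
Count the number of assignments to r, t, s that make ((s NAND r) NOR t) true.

Satisfying assignments: (1,0,1)
Count: 1 out of 8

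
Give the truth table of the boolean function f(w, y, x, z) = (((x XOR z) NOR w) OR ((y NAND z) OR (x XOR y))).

w | y | x | z | Output
----------------------
0 | 0 | 0 | 0 | 1
0 | 0 | 0 | 1 | 1
0 | 0 | 1 | 0 | 1
0 | 0 | 1 | 1 | 1
0 | 1 | 0 | 0 | 1
0 | 1 | 0 | 1 | 1
0 | 1 | 1 | 0 | 1
0 | 1 | 1 | 1 | 1
1 | 0 | 0 | 0 | 1
1 | 0 | 0 | 1 | 1
1 | 0 | 1 | 0 | 1
1 | 0 | 1 | 1 | 1
1 | 1 | 0 | 0 | 1
1 | 1 | 0 | 1 | 1
1 | 1 | 1 | 0 | 1
1 | 1 | 1 | 1 | 0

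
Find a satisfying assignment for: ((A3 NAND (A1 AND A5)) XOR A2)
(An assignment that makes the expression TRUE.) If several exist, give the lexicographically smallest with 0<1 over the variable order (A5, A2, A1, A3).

A5=0, A2=0, A1=0, A3=0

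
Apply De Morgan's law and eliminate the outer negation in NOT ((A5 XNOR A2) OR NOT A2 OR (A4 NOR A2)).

NOT (A5 XNOR A2) AND A2 AND NOT (A4 NOR A2)
De Morgan's: NOT(OR of terms) = AND of negations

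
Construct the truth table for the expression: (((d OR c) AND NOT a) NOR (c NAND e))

d | e | c | a | Output
----------------------
0 | 0 | 0 | 0 | 0
0 | 0 | 0 | 1 | 0
0 | 0 | 1 | 0 | 0
0 | 0 | 1 | 1 | 0
0 | 1 | 0 | 0 | 0
0 | 1 | 0 | 1 | 0
0 | 1 | 1 | 0 | 0
0 | 1 | 1 | 1 | 1
1 | 0 | 0 | 0 | 0
1 | 0 | 0 | 1 | 0
1 | 0 | 1 | 0 | 0
1 | 0 | 1 | 1 | 0
1 | 1 | 0 | 0 | 0
1 | 1 | 0 | 1 | 0
1 | 1 | 1 | 0 | 0
1 | 1 | 1 | 1 | 1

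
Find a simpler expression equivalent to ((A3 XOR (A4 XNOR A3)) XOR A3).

By XOR self-cancellation ((E XOR v) XOR v = E):
= (A4 XNOR A3)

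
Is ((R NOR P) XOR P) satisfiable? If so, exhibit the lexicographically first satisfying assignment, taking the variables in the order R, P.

R=0, P=0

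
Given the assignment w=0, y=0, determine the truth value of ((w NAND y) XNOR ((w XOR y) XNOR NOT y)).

Substituting: ((0 NAND 0) XNOR ((0 XOR 0) XNOR NOT 0))
= 0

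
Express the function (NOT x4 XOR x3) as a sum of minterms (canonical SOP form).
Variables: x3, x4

Σm(0, 3) = (NOT x3 AND NOT x4) OR (x3 AND x4)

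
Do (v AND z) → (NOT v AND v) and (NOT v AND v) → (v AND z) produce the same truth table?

No, Converse is not equivalent to original (counterexample: z=1, v=1)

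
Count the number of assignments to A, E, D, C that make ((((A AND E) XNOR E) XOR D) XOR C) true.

Satisfying assignments: (0,0,0,0), (0,0,1,1), (0,1,0,1), (0,1,1,0), (1,0,0,0), (1,0,1,1), (1,1,0,0), (1,1,1,1)
Count: 8 out of 16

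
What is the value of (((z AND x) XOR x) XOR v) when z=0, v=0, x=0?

Substituting: (((0 AND 0) XOR 0) XOR 0)
= 0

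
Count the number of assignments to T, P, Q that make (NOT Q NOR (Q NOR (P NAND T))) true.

Satisfying assignments: (0,0,1), (0,1,1), (1,0,1), (1,1,1)
Count: 4 out of 8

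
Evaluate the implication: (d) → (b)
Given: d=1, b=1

Antecedent (d) = 1; consequent (b) = 1.
1 → 1 = 1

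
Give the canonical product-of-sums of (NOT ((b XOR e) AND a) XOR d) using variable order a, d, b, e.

ΠM(4, 5, 6, 7, 9, 10, 12, 15) = (a OR NOT d OR b OR e) AND (a OR NOT d OR b OR NOT e) AND (a OR NOT d OR NOT b OR e) AND (a OR NOT d OR NOT b OR NOT e) AND (NOT a OR d OR b OR NOT e) AND (NOT a OR d OR NOT b OR e) AND (NOT a OR NOT d OR b OR e) AND (NOT a OR NOT d OR NOT b OR NOT e)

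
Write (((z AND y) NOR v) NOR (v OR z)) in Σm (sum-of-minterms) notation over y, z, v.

Σm() = FALSE (no minterms)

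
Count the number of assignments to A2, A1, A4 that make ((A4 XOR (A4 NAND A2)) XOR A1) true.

Satisfying assignments: (0,0,0), (0,1,1), (1,0,0), (1,0,1)
Count: 4 out of 8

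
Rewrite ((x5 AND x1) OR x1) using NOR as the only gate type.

((((x5 NOR x5) NOR (x1 NOR x1)) NOR x1) NOR (((x5 NOR x5) NOR (x1 NOR x1)) NOR x1))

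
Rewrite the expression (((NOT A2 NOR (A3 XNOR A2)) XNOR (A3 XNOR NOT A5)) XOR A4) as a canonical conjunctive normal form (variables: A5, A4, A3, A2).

(A5 OR A4 OR A3 OR NOT A2) AND (A5 OR A4 OR NOT A3 OR A2) AND (A5 OR A4 OR NOT A3 OR NOT A2) AND (A5 OR NOT A4 OR A3 OR A2) AND (NOT A5 OR A4 OR A3 OR A2) AND (NOT A5 OR NOT A4 OR A3 OR NOT A2) AND (NOT A5 OR NOT A4 OR NOT A3 OR A2) AND (NOT A5 OR NOT A4 OR NOT A3 OR NOT A2)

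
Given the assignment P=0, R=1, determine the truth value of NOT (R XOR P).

Substituting: NOT (1 XOR 0)
= 0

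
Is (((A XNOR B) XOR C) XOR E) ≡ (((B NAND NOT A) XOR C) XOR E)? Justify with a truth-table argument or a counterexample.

No. Counterexample: with C=0, A=1, E=0, B=0, Expression 1 = 0 but Expression 2 = 1.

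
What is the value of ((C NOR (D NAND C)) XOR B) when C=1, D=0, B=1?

Substituting: ((1 NOR (0 NAND 1)) XOR 1)
= 1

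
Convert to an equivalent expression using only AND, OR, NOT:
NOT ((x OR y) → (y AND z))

(x OR y) AND NOT (y AND z)
(Negated implication: NOT(A → B) = A AND NOT B)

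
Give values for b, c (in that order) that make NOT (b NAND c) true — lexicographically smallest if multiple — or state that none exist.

b=1, c=1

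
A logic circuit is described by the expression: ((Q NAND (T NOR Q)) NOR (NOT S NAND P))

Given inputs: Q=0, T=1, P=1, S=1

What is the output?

Substituting: ((0 NAND (1 NOR 0)) NOR (NOT 1 NAND 1))
= 0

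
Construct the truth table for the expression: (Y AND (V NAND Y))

V | Y | Output
--------------
0 | 0 | 0
0 | 1 | 1
1 | 0 | 0
1 | 1 | 0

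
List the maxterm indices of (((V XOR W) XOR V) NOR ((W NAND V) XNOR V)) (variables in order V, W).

ΠM(1, 2, 3) = (V OR NOT W) AND (NOT V OR W) AND (NOT V OR NOT W)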